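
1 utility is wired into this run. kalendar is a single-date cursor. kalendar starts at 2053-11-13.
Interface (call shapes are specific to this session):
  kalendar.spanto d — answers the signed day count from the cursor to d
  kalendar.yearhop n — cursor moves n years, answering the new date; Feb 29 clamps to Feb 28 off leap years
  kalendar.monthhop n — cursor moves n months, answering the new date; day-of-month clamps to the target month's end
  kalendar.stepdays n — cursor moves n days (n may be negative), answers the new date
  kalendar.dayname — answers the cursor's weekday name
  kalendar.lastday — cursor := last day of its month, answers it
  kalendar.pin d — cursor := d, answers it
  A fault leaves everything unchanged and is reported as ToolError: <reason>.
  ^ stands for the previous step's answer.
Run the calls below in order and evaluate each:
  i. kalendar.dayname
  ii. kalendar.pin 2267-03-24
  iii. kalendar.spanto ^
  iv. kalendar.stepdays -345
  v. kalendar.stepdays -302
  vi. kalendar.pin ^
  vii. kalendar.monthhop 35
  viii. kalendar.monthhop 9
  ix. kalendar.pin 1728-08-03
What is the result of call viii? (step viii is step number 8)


> dayname
= Thursday
> pin d='2267-03-24'
= 2267-03-24
> spanto d='^'
= 0
> stepdays n='-345'
= 2266-04-13
> stepdays n='-302'
= 2265-06-15
> pin d='^'
= 2265-06-15
> monthhop n='35'
= 2268-05-15
> monthhop n='9'
= 2269-02-15
> pin d='1728-08-03'
= 1728-08-03

Answer: 2269-02-15


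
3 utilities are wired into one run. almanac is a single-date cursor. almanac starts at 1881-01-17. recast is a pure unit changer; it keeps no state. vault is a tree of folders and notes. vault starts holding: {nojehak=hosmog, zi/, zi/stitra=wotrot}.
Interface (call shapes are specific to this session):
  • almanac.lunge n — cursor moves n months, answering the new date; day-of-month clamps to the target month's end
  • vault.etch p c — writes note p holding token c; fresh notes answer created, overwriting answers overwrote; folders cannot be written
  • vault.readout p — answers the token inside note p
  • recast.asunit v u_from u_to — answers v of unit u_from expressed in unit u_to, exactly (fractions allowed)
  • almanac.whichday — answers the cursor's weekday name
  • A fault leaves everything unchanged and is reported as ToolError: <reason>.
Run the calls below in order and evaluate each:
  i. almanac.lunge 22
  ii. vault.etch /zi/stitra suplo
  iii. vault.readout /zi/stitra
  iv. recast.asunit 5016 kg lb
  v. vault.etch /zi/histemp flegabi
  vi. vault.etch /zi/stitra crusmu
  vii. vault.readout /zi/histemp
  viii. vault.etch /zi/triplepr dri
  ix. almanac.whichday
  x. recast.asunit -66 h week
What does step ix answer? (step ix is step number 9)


Answer: Friday

Derivation:
-- lunge(n: 22) == 1882-11-17
-- etch(p: /zi/stitra, c: suplo) == overwrote
-- readout(p: /zi/stitra) == suplo
-- asunit(v: 5016, u_from: kg, u_to: lb) == 45600000000/4123567
-- etch(p: /zi/histemp, c: flegabi) == created
-- etch(p: /zi/stitra, c: crusmu) == overwrote
-- readout(p: /zi/histemp) == flegabi
-- etch(p: /zi/triplepr, c: dri) == created
-- whichday() == Friday
-- asunit(v: -66, u_from: h, u_to: week) == -11/28


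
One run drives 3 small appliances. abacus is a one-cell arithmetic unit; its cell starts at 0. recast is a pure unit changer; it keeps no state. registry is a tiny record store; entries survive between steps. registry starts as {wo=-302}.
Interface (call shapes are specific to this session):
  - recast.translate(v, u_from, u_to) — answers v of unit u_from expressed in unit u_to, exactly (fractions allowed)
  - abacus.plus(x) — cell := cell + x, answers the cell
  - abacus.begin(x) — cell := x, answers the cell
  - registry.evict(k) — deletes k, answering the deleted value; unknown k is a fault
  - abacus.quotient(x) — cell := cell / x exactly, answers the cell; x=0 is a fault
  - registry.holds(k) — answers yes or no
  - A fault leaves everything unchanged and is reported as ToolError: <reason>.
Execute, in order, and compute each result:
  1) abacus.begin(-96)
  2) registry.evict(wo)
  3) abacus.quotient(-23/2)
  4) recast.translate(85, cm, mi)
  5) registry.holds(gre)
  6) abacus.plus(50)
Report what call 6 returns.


Answer: 1342/23

Derivation:
-> begin(x='-96')
<- -96
-> evict(k='wo')
<- -302
-> quotient(x='-23/2')
<- 192/23
-> translate(v='85', u_from='cm', u_to='mi')
<- 425/804672
-> holds(k='gre')
<- no
-> plus(x='50')
<- 1342/23


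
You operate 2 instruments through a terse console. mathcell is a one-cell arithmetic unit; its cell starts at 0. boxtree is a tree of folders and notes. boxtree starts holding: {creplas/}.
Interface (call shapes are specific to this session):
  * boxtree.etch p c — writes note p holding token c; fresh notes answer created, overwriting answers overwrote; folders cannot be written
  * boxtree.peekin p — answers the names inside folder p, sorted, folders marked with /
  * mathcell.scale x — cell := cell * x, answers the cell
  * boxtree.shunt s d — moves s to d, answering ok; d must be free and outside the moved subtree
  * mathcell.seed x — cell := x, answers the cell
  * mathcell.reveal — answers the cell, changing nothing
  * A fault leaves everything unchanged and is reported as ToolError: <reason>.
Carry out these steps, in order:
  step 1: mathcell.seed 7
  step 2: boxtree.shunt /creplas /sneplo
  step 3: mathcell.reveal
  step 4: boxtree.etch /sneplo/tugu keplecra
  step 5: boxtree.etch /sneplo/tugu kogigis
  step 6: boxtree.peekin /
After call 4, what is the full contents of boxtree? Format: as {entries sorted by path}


Answer: {sneplo/, sneplo/tugu=keplecra}

Derivation:
// mathcell.seed(x: 7) : 7
// boxtree.shunt(s: /creplas, d: /sneplo) : ok
// mathcell.reveal() : 7
// boxtree.etch(p: /sneplo/tugu, c: keplecra) : created
// boxtree.etch(p: /sneplo/tugu, c: kogigis) : overwrote
// boxtree.peekin(p: /) : [sneplo/]


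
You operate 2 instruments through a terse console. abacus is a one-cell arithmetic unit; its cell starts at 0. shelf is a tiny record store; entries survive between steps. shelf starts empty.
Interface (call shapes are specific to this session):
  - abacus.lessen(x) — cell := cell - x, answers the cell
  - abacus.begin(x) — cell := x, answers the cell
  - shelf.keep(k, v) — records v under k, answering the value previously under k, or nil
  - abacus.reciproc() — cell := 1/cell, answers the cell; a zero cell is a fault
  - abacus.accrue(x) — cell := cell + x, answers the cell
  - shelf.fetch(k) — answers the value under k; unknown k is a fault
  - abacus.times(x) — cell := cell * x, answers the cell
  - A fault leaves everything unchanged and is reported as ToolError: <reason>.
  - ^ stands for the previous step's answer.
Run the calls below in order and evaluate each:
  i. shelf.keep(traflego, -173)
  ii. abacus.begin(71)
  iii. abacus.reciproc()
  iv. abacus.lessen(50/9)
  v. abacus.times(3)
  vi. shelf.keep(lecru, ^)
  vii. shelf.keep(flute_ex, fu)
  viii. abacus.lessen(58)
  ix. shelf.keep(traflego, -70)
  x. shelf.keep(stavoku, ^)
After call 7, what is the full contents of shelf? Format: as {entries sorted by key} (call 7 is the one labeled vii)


CALL keep[k='traflego'; v='-173']
RET  nil
CALL begin[x='71']
RET  71
CALL reciproc[]
RET  1/71
CALL lessen[x='50/9']
RET  -3541/639
CALL times[x='3']
RET  -3541/213
CALL keep[k='lecru'; v='^']
RET  nil
CALL keep[k='flute_ex'; v='fu']
RET  nil
CALL lessen[x='58']
RET  -15895/213
CALL keep[k='traflego'; v='-70']
RET  -173
CALL keep[k='stavoku'; v='^']
RET  nil

Answer: {flute_ex=fu, lecru=-3541/213, traflego=-173}


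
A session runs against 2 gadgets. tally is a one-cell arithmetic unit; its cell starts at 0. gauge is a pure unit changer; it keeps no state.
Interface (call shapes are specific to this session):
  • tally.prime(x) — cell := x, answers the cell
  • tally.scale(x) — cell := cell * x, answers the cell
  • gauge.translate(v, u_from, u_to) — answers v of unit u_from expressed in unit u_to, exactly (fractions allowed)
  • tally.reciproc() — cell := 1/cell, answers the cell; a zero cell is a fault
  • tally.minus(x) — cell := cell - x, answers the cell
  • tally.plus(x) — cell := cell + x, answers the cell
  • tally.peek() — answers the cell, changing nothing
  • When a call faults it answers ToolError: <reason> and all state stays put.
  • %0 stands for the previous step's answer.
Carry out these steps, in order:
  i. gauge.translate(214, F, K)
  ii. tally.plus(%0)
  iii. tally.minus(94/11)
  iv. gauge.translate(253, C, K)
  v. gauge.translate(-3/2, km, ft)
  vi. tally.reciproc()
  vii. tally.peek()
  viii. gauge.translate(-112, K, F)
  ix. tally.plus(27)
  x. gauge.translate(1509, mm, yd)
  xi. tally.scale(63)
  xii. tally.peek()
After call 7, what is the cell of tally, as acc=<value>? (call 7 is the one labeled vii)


I run gauge.translate using v→214, u_from→F, u_to→K, and see 67367/180.
I run tally.plus using x→%0, and get 67367/180.
I invoke tally.minus using x→94/11, and observe 724117/1980.
Invoking gauge.translate using v→253, u_from→C, u_to→K, and see 10523/20.
I use gauge.translate using v→-3/2, u_from→km, u_to→ft, and see -625000/127.
I call tally.reciproc(), giving 1980/724117.
I run tally.peek, which returns 1980/724117.
Next I call gauge.translate using v→-112, u_from→K, u_to→F, yielding -66127/100.
I run tally.plus using x→27, which returns 19553139/724117.
I try gauge.translate using v→1509, u_from→mm, u_to→yd, and observe 2515/1524.
Calling tally.scale using x→63, and see 1231847757/724117.
I use tally.peek(), and get 1231847757/724117.

Answer: acc=1980/724117


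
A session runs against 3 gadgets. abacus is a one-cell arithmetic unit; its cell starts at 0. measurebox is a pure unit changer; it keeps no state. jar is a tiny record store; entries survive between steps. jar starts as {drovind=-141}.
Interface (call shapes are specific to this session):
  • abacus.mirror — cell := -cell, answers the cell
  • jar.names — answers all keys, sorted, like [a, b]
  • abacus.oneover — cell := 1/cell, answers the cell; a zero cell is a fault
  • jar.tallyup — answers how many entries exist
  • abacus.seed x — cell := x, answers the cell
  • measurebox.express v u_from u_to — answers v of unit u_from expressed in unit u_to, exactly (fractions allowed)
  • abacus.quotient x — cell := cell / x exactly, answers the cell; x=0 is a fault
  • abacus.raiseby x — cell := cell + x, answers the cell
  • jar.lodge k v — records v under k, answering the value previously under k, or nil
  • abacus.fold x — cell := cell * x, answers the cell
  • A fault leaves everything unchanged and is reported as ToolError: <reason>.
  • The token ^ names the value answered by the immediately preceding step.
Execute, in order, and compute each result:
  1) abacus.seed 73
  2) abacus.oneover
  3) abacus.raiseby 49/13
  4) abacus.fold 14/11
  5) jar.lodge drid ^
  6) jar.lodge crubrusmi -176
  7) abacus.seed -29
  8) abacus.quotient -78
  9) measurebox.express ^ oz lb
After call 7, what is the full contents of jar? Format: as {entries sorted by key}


-> abacus.seed(x→73)
<- 73
-> abacus.oneover()
<- 1/73
-> abacus.raiseby(x→49/13)
<- 3590/949
-> abacus.fold(x→14/11)
<- 50260/10439
-> jar.lodge(k→drid, v→^)
<- nil
-> jar.lodge(k→crubrusmi, v→-176)
<- nil
-> abacus.seed(x→-29)
<- -29
-> abacus.quotient(x→-78)
<- 29/78
-> measurebox.express(v→^, u_from→oz, u_to→lb)
<- 29/1248

Answer: {crubrusmi=-176, drid=50260/10439, drovind=-141}


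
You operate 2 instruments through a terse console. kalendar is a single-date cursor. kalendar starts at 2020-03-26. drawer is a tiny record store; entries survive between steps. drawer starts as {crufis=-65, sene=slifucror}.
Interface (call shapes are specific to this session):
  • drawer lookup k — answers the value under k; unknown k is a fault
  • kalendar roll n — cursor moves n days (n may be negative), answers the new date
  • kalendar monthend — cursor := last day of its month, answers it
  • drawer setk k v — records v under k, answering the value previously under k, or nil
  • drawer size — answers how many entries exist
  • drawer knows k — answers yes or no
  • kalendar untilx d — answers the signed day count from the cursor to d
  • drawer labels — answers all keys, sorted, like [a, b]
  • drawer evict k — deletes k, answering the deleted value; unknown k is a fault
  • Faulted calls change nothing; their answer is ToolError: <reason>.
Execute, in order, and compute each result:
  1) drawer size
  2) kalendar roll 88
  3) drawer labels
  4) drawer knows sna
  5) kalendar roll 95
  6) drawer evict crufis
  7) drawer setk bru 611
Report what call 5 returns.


Answer: 2020-09-25

Derivation:
Using drawer size(), and see 2.
Next I call kalendar roll passing n→88, → 2020-06-22.
Invoking drawer labels(): [crufis, sene].
Calling drawer knows passing k→sna, → no.
Then kalendar roll passing n→95, giving 2020-09-25.
Using drawer evict passing k→crufis, — result: -65.
I run drawer setk passing k→bru, v→611, → nil.


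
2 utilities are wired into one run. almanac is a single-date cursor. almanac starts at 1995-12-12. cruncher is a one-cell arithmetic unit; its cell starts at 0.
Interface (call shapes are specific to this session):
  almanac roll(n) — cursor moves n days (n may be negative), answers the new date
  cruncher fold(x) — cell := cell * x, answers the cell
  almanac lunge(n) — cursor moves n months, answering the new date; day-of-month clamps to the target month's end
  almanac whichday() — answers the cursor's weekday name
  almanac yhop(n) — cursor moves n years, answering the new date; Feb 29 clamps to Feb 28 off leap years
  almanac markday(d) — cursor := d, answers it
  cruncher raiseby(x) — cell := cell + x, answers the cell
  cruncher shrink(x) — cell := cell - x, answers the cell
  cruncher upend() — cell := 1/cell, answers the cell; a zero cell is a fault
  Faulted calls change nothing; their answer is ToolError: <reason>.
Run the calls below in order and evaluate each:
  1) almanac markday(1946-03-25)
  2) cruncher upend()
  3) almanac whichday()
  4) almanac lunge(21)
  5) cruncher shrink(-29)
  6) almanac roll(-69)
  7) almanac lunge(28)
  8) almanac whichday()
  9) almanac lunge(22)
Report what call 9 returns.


Answer: 1951-12-17

Derivation:
I invoke almanac markday with d='1946-03-25', which returns 1946-03-25.
I use cruncher upend(), yielding ToolError: reciprocal of zero.
I try almanac whichday, and observe Monday.
I use almanac lunge with n='21', and get 1947-12-25.
Now I run cruncher shrink with x='-29', and see 29.
Now I run almanac roll with n='-69': 1947-10-17.
I call almanac lunge with n='28', and see 1950-02-17.
I use almanac whichday(), and observe Friday.
I try almanac lunge with n='22', → 1951-12-17.


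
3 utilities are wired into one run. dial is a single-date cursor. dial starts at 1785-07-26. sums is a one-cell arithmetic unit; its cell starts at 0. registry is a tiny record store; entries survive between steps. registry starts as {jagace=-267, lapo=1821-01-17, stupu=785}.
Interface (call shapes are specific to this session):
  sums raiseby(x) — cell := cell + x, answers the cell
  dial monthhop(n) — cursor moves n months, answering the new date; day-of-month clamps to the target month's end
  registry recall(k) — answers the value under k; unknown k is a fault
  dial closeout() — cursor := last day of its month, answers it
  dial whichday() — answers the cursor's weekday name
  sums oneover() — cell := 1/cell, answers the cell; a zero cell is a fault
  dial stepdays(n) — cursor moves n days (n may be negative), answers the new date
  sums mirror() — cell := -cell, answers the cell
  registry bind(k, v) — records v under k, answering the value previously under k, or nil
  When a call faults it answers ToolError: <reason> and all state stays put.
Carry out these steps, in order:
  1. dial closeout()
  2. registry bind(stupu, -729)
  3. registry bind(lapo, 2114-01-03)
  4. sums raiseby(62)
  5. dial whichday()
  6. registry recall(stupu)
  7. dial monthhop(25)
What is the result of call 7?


Answer: 1787-08-31

Derivation:
I use dial closeout(), giving 1785-07-31.
I use registry bind(stupu, -729), and get 785.
Calling registry bind(lapo, 2114-01-03), which returns 1821-01-17.
Using sums raiseby(62), and see 62.
Using dial whichday: Sunday.
Then registry recall(stupu), and get -729.
Next I call dial monthhop(25): 1787-08-31.


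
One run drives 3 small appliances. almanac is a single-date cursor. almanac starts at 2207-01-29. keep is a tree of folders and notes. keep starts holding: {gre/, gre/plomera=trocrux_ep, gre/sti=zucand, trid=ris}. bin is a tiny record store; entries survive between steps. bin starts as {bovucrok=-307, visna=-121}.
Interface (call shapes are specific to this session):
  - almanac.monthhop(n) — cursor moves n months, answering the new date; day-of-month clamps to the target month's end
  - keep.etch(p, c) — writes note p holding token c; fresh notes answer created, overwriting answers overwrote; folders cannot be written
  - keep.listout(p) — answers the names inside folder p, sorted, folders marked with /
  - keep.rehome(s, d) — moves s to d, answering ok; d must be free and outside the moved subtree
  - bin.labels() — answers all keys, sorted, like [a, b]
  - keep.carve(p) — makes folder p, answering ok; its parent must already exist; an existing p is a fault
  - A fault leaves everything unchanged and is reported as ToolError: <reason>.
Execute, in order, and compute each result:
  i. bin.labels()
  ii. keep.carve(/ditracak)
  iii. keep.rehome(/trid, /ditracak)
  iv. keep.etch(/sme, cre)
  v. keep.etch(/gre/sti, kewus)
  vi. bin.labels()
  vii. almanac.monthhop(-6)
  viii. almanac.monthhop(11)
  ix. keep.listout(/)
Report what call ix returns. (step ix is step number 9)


Answer: [ditracak/, gre/, sme, trid]

Derivation:
$ labels
= [bovucrok, visna]
$ carve /ditracak
= ok
$ rehome /trid /ditracak
= ToolError: exists
$ etch /sme cre
= created
$ etch /gre/sti kewus
= overwrote
$ labels
= [bovucrok, visna]
$ monthhop -6
= 2206-07-29
$ monthhop 11
= 2207-06-29
$ listout /
= [ditracak/, gre/, sme, trid]


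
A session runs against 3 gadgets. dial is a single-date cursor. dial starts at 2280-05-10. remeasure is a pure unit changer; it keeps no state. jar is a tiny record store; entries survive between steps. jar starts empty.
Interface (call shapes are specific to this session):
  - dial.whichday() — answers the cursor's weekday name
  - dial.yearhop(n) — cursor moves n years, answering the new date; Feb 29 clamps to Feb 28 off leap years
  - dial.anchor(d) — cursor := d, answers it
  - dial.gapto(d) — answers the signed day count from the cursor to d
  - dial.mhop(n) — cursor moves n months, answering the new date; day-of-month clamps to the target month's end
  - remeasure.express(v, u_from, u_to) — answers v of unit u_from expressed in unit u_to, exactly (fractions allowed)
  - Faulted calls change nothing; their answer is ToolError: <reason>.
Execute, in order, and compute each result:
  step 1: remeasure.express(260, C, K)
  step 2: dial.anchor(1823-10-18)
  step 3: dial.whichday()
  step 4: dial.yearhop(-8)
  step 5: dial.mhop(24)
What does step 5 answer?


Answer: 1817-10-18

Derivation:
I use express passing v='260', u_from='C', u_to='K': 10663/20.
Invoking anchor passing d='1823-10-18': 1823-10-18.
Invoking whichday(), and get Saturday.
Using yearhop passing n='-8', and see 1815-10-18.
I invoke mhop passing n='24', yielding 1817-10-18.


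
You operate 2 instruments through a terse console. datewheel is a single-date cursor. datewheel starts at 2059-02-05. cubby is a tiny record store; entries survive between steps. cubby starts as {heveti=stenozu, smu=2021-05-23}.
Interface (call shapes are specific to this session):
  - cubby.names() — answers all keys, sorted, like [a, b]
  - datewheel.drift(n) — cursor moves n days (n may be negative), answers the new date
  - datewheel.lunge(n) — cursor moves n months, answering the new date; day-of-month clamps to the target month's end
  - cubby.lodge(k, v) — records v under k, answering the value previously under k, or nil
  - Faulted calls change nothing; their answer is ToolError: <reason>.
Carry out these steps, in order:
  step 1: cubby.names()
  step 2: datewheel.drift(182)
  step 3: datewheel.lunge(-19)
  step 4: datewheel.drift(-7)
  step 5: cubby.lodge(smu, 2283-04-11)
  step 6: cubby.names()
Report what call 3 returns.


==> names()
<== [heveti, smu]
==> drift(n='182')
<== 2059-08-06
==> lunge(n='-19')
<== 2058-01-06
==> drift(n='-7')
<== 2057-12-30
==> lodge(k='smu', v='2283-04-11')
<== 2021-05-23
==> names()
<== [heveti, smu]

Answer: 2058-01-06


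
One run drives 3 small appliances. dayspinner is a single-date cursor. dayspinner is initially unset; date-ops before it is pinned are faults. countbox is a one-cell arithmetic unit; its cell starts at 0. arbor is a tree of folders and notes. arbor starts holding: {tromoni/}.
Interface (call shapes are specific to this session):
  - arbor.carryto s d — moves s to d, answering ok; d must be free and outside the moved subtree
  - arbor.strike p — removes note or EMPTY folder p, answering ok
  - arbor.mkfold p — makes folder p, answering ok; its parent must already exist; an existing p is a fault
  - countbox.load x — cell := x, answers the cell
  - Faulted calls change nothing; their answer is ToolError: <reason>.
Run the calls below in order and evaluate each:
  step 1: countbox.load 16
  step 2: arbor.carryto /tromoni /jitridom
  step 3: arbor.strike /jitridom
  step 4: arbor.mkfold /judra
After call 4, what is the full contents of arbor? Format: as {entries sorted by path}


→ countbox.load(16)
← 16
→ arbor.carryto(/tromoni, /jitridom)
← ok
→ arbor.strike(/jitridom)
← ok
→ arbor.mkfold(/judra)
← ok

Answer: {judra/}


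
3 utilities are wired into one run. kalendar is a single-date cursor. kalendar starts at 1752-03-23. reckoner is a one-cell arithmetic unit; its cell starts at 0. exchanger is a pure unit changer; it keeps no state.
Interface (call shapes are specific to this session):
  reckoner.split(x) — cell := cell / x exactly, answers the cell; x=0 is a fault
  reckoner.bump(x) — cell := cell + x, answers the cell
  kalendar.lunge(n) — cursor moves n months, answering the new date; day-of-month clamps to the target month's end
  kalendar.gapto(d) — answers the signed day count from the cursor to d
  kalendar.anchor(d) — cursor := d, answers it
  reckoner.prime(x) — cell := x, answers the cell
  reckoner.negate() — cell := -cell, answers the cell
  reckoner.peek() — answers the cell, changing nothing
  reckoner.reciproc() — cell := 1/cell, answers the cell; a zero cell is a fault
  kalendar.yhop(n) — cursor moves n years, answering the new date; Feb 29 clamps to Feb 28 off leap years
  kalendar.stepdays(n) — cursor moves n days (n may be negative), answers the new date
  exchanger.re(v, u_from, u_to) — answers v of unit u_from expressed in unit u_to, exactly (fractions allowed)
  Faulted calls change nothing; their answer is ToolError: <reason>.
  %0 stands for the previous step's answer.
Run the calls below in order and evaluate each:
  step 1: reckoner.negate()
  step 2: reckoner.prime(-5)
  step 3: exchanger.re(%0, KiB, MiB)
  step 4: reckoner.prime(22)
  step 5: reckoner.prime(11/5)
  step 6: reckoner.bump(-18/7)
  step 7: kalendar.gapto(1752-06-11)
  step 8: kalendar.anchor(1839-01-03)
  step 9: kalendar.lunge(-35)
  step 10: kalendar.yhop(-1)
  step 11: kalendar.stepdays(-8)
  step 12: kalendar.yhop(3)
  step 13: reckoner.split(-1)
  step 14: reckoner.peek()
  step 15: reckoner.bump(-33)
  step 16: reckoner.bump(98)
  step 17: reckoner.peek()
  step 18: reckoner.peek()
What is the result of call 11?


# reckoner.negate() ~> 0
# reckoner.prime(x: -5) ~> -5
# exchanger.re(v: %0, u_from: KiB, u_to: MiB) ~> -5/1024
# reckoner.prime(x: 22) ~> 22
# reckoner.prime(x: 11/5) ~> 11/5
# reckoner.bump(x: -18/7) ~> -13/35
# kalendar.gapto(d: 1752-06-11) ~> 80
# kalendar.anchor(d: 1839-01-03) ~> 1839-01-03
# kalendar.lunge(n: -35) ~> 1836-02-03
# kalendar.yhop(n: -1) ~> 1835-02-03
# kalendar.stepdays(n: -8) ~> 1835-01-26
# kalendar.yhop(n: 3) ~> 1838-01-26
# reckoner.split(x: -1) ~> 13/35
# reckoner.peek() ~> 13/35
# reckoner.bump(x: -33) ~> -1142/35
# reckoner.bump(x: 98) ~> 2288/35
# reckoner.peek() ~> 2288/35
# reckoner.peek() ~> 2288/35

Answer: 1835-01-26


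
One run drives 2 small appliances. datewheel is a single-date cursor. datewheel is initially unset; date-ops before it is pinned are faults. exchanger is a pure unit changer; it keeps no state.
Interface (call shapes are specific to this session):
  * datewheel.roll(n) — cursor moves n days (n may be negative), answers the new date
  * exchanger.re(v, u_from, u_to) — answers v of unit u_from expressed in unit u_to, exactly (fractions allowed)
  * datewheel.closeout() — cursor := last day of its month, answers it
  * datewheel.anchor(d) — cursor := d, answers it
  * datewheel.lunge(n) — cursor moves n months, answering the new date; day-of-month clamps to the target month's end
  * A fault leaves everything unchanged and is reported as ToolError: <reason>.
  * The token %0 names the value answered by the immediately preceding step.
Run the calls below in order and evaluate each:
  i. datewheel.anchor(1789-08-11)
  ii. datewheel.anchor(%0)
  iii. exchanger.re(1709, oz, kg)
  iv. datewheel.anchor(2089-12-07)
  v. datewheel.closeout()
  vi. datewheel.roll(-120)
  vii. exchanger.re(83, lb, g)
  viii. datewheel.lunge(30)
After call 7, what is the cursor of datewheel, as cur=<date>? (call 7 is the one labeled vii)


Answer: cur=2089-09-02

Derivation:
I call anchor with d='1789-08-11', — result: 1789-08-11.
Using anchor with d='%0', and see 1789-08-11.
Using re with v='1709', u_from='oz', u_to='kg', — result: 77518936033/1600000000.
Now I run anchor with d='2089-12-07', and get 2089-12-07.
I invoke closeout, giving 2089-12-31.
I run roll with n='-120', and get 2089-09-02.
Using re with v='83', u_from='lb', u_to='g', and observe 3764816671/100000.
I call lunge with n='30', which returns 2092-03-02.


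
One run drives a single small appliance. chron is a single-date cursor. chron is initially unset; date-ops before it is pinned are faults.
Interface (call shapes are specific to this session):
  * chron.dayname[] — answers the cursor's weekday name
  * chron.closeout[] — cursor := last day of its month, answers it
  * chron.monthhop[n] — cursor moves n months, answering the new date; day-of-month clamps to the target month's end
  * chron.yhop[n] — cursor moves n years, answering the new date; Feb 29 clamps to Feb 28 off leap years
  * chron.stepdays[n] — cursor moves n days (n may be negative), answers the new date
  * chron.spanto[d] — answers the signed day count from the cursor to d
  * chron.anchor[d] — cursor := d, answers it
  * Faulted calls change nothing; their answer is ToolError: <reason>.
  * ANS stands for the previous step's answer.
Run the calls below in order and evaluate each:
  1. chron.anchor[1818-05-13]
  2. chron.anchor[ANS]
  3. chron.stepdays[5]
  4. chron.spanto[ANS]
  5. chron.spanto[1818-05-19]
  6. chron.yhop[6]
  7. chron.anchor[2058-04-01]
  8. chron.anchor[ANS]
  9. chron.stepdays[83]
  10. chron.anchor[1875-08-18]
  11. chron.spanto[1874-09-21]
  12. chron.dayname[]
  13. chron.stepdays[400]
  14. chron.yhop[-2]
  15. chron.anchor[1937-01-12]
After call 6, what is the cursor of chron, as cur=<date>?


·→ chron.anchor(d='1818-05-13')
·← 1818-05-13
·→ chron.anchor(d='ANS')
·← 1818-05-13
·→ chron.stepdays(n='5')
·← 1818-05-18
·→ chron.spanto(d='ANS')
·← 0
·→ chron.spanto(d='1818-05-19')
·← 1
·→ chron.yhop(n='6')
·← 1824-05-18
·→ chron.anchor(d='2058-04-01')
·← 2058-04-01
·→ chron.anchor(d='ANS')
·← 2058-04-01
·→ chron.stepdays(n='83')
·← 2058-06-23
·→ chron.anchor(d='1875-08-18')
·← 1875-08-18
·→ chron.spanto(d='1874-09-21')
·← -331
·→ chron.dayname()
·← Wednesday
·→ chron.stepdays(n='400')
·← 1876-09-21
·→ chron.yhop(n='-2')
·← 1874-09-21
·→ chron.anchor(d='1937-01-12')
·← 1937-01-12

Answer: cur=1824-05-18


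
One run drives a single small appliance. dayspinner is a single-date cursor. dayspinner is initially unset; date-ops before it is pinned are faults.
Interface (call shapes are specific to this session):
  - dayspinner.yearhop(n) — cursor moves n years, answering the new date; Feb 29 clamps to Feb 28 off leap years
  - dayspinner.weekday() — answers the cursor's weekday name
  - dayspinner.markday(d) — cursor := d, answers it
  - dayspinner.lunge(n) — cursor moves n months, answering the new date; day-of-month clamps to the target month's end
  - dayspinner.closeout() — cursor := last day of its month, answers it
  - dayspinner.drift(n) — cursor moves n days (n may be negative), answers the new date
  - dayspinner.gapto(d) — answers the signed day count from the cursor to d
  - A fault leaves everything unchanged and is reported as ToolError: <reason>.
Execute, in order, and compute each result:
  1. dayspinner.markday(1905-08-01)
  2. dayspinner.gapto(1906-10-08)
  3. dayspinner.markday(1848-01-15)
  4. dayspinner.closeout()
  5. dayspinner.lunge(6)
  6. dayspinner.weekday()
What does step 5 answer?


Answer: 1848-07-31

Derivation:
I use markday passing 1905-08-01, and see 1905-08-01.
I run gapto passing 1906-10-08, and see 433.
I run markday passing 1848-01-15: 1848-01-15.
Now I run closeout, → 1848-01-31.
I use lunge passing 6, — result: 1848-07-31.
Now I run weekday(), and observe Monday.


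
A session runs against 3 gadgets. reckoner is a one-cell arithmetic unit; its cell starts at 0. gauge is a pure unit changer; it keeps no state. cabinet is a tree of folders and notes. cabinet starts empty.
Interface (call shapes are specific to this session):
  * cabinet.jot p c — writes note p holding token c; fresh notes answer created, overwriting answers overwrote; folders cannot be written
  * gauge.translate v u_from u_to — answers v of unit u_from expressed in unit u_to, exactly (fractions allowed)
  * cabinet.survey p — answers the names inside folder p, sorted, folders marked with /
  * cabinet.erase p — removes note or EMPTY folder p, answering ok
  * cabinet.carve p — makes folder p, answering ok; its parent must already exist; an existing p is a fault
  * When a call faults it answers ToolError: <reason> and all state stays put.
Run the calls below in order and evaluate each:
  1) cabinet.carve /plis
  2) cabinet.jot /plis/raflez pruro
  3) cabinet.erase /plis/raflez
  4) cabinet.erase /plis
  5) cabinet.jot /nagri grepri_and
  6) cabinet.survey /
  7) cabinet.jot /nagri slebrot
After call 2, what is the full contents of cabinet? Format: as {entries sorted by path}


-- 1. cabinet.carve(/plis) ~> ok
-- 2. cabinet.jot(/plis/raflez, pruro) ~> created
-- 3. cabinet.erase(/plis/raflez) ~> ok
-- 4. cabinet.erase(/plis) ~> ok
-- 5. cabinet.jot(/nagri, grepri_and) ~> created
-- 6. cabinet.survey(/) ~> [nagri]
-- 7. cabinet.jot(/nagri, slebrot) ~> overwrote

Answer: {plis/, plis/raflez=pruro}


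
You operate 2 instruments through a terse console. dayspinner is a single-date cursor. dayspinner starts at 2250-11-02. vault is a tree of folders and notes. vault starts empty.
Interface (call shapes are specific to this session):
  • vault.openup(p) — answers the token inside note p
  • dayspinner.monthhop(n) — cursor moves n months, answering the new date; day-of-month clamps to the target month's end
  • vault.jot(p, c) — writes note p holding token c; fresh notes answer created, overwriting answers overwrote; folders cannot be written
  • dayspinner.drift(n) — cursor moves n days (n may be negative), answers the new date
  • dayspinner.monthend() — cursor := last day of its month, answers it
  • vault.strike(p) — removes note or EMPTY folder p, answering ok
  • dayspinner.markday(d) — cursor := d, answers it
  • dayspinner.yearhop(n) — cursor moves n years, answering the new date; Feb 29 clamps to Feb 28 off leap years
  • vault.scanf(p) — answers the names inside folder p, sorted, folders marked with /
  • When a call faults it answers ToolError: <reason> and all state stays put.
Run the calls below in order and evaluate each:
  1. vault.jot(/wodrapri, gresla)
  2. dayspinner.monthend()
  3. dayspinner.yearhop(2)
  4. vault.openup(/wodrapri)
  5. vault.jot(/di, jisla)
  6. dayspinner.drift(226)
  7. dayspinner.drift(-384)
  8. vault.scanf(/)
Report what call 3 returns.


Answer: 2252-11-30

Derivation:
I invoke vault.jot(p→/wodrapri, c→gresla), yielding created.
Using dayspinner.monthend(), giving 2250-11-30.
Next I call dayspinner.yearhop(n→2), → 2252-11-30.
I invoke vault.openup(p→/wodrapri): gresla.
Next I call vault.jot(p→/di, c→jisla), giving created.
I run dayspinner.drift(n→226): 2253-07-14.
I call dayspinner.drift(n→-384), — result: 2252-06-25.
I try vault.scanf(p→/): [di, wodrapri].


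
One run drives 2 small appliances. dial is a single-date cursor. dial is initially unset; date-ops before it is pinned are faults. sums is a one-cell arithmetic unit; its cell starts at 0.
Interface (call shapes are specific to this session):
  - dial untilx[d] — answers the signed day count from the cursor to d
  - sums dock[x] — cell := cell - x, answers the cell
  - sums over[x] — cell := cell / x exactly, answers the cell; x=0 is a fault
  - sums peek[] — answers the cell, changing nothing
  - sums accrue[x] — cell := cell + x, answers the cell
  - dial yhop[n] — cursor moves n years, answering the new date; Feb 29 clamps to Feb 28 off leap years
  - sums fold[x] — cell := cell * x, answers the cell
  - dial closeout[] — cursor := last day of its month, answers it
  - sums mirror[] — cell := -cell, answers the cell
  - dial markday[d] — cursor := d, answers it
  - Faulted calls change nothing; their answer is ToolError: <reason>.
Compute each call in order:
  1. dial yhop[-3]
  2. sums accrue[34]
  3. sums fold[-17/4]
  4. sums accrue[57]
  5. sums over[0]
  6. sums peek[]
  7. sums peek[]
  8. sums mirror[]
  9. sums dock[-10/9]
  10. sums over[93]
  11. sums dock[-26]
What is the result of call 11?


Now I run dial yhop(n→-3), and see ToolError: no date set.
Then sums accrue(x→34), and observe 34.
I run sums fold(x→-17/4), which returns -289/2.
I run sums accrue(x→57), which returns -175/2.
Calling sums over(x→0), which returns ToolError: division by zero.
Invoking sums peek, yielding -175/2.
Next I call sums peek, yielding -175/2.
Next I call sums mirror, and see 175/2.
Calling sums dock(x→-10/9), and observe 1595/18.
I call sums over(x→93), — result: 1595/1674.
Calling sums dock(x→-26), → 45119/1674.

Answer: 45119/1674


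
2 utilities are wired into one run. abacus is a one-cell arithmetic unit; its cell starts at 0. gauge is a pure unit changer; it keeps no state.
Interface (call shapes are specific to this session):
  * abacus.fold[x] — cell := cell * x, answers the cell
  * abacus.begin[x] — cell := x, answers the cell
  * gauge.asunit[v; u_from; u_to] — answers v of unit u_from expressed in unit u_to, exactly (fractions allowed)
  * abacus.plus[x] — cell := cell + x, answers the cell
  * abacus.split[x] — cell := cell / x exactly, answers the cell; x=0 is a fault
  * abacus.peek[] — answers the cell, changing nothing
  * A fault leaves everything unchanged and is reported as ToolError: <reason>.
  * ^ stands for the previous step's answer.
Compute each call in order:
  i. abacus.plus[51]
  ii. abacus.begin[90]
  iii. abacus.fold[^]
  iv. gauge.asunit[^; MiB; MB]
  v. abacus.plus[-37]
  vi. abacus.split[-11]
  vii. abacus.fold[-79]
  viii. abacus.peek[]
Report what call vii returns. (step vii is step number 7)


Answer: 57907

Derivation:
;; 1. abacus.plus(x='51') == 51
;; 2. abacus.begin(x='90') == 90
;; 3. abacus.fold(x='^') == 8100
;; 4. gauge.asunit(v='^', u_from='MiB', u_to='MB') == 5308416/625
;; 5. abacus.plus(x='-37') == 8063
;; 6. abacus.split(x='-11') == -733
;; 7. abacus.fold(x='-79') == 57907
;; 8. abacus.peek() == 57907


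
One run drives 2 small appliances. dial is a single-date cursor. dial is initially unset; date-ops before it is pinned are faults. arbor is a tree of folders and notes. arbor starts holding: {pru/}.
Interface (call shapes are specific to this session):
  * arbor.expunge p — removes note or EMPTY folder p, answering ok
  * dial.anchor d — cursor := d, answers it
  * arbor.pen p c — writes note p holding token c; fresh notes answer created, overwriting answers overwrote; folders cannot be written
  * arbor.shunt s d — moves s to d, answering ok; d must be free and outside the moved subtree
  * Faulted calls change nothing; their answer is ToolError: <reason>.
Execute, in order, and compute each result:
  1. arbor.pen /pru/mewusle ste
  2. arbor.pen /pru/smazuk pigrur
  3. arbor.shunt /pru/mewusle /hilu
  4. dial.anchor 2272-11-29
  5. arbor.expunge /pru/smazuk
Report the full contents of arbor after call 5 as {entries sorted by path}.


CALL pen[p→/pru/mewusle; c→ste]
RET  created
CALL pen[p→/pru/smazuk; c→pigrur]
RET  created
CALL shunt[s→/pru/mewusle; d→/hilu]
RET  ok
CALL anchor[d→2272-11-29]
RET  2272-11-29
CALL expunge[p→/pru/smazuk]
RET  ok

Answer: {hilu=ste, pru/}


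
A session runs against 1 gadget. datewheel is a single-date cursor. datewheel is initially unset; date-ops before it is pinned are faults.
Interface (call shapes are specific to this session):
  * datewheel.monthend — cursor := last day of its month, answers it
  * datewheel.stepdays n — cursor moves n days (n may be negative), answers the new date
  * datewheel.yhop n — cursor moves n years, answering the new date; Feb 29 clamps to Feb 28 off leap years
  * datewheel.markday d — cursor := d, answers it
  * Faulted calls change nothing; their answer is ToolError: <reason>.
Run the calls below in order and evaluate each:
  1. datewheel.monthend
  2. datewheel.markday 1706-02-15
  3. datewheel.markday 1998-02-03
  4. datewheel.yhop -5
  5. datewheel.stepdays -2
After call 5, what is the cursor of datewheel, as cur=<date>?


Answer: cur=1993-02-01

Derivation:
Next I call datewheel.monthend(), and get ToolError: no date set.
I run datewheel.markday using 1706-02-15, giving 1706-02-15.
Next I call datewheel.markday using 1998-02-03, and get 1998-02-03.
Next I call datewheel.yhop using -5, and observe 1993-02-03.
I run datewheel.stepdays using -2, — result: 1993-02-01.


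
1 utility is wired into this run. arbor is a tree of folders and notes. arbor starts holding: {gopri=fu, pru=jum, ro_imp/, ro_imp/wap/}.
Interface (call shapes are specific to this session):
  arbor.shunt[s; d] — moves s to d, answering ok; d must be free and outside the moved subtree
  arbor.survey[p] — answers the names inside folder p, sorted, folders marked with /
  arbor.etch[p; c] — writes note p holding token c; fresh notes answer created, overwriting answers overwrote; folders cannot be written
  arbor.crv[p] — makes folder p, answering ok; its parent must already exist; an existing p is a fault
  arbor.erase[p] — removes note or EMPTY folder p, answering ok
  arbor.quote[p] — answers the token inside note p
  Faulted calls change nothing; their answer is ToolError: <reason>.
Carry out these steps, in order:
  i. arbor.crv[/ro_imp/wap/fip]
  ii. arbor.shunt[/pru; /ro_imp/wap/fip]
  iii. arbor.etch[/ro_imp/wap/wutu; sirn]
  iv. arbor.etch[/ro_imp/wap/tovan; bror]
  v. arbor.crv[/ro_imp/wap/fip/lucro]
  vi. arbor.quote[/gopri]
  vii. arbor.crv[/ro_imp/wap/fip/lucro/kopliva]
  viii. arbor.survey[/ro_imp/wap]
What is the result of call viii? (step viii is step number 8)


Act: crv[p='/ro_imp/wap/fip']
Obs: ok
Act: shunt[s='/pru'; d='/ro_imp/wap/fip']
Obs: ToolError: exists
Act: etch[p='/ro_imp/wap/wutu'; c='sirn']
Obs: created
Act: etch[p='/ro_imp/wap/tovan'; c='bror']
Obs: created
Act: crv[p='/ro_imp/wap/fip/lucro']
Obs: ok
Act: quote[p='/gopri']
Obs: fu
Act: crv[p='/ro_imp/wap/fip/lucro/kopliva']
Obs: ok
Act: survey[p='/ro_imp/wap']
Obs: [fip/, tovan, wutu]

Answer: [fip/, tovan, wutu]
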